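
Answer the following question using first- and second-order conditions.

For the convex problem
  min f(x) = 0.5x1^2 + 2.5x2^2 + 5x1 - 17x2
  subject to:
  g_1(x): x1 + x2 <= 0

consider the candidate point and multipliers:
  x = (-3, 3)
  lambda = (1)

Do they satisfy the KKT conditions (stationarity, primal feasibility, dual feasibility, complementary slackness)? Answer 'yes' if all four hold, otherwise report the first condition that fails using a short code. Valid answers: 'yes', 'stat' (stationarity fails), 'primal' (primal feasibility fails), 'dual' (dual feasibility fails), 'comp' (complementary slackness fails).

Gradient of f: grad f(x) = Q x + c = (2, -2)
Constraint values g_i(x) = a_i^T x - b_i:
  g_1((-3, 3)) = 0
Stationarity residual: grad f(x) + sum_i lambda_i a_i = (3, -1)
  -> stationarity FAILS
Primal feasibility (all g_i <= 0): OK
Dual feasibility (all lambda_i >= 0): OK
Complementary slackness (lambda_i * g_i(x) = 0 for all i): OK

Verdict: the first failing condition is stationarity -> stat.

stat


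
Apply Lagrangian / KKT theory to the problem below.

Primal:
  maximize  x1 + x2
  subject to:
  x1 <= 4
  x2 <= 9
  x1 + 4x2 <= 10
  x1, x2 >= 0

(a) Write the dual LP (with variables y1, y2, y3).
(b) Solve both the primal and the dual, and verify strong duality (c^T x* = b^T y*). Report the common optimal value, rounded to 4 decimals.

The standard primal-dual pair for 'max c^T x s.t. A x <= b, x >= 0' is:
  Dual:  min b^T y  s.t.  A^T y >= c,  y >= 0.

So the dual LP is:
  minimize  4y1 + 9y2 + 10y3
  subject to:
    y1 + y3 >= 1
    y2 + 4y3 >= 1
    y1, y2, y3 >= 0

Solving the primal: x* = (4, 1.5).
  primal value c^T x* = 5.5.
Solving the dual: y* = (0.75, 0, 0.25).
  dual value b^T y* = 5.5.
Strong duality: c^T x* = b^T y*. Confirmed.

5.5


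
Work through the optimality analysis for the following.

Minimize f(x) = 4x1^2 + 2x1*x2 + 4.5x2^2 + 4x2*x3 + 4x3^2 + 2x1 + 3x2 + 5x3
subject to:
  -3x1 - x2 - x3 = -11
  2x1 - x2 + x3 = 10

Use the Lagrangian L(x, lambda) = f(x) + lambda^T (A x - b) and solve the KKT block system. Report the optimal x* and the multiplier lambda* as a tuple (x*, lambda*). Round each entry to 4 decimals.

Form the Lagrangian:
  L(x, lambda) = (1/2) x^T Q x + c^T x + lambda^T (A x - b)
Stationarity (grad_x L = 0): Q x + c + A^T lambda = 0.
Primal feasibility: A x = b.

This gives the KKT block system:
  [ Q   A^T ] [ x     ]   [-c ]
  [ A    0  ] [ lambda ] = [ b ]

Solving the linear system:
  x*      = (3.652, -1.326, 1.37)
  lambda* = (7.2527, -3.4029)
  f(x*)   = 61.9927

x* = (3.652, -1.326, 1.37), lambda* = (7.2527, -3.4029)


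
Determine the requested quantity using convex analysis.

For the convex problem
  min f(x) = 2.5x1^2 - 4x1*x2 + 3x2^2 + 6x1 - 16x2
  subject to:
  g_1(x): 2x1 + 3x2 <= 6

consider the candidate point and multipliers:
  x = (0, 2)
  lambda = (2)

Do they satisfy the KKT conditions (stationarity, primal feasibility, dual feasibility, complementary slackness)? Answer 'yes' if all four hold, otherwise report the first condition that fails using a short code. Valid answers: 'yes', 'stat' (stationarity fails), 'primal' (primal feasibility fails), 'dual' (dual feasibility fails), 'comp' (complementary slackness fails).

Gradient of f: grad f(x) = Q x + c = (-2, -4)
Constraint values g_i(x) = a_i^T x - b_i:
  g_1((0, 2)) = 0
Stationarity residual: grad f(x) + sum_i lambda_i a_i = (2, 2)
  -> stationarity FAILS
Primal feasibility (all g_i <= 0): OK
Dual feasibility (all lambda_i >= 0): OK
Complementary slackness (lambda_i * g_i(x) = 0 for all i): OK

Verdict: the first failing condition is stationarity -> stat.

stat


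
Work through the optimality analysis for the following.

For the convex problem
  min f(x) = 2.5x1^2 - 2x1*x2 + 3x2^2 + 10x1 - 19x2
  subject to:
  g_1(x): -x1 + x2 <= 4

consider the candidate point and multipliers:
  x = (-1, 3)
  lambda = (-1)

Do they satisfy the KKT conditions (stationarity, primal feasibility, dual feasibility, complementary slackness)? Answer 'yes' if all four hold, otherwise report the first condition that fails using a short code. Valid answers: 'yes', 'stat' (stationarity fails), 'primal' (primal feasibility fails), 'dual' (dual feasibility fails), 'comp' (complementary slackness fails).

Gradient of f: grad f(x) = Q x + c = (-1, 1)
Constraint values g_i(x) = a_i^T x - b_i:
  g_1((-1, 3)) = 0
Stationarity residual: grad f(x) + sum_i lambda_i a_i = (0, 0)
  -> stationarity OK
Primal feasibility (all g_i <= 0): OK
Dual feasibility (all lambda_i >= 0): FAILS
Complementary slackness (lambda_i * g_i(x) = 0 for all i): OK

Verdict: the first failing condition is dual_feasibility -> dual.

dual


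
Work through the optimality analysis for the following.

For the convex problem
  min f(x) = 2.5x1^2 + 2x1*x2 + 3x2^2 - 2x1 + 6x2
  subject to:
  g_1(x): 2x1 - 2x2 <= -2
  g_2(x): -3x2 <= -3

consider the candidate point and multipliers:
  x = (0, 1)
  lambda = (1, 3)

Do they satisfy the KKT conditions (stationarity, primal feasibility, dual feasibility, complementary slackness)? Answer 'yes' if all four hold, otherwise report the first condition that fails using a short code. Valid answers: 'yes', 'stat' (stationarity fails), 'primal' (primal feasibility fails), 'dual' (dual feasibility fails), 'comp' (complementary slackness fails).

Gradient of f: grad f(x) = Q x + c = (0, 12)
Constraint values g_i(x) = a_i^T x - b_i:
  g_1((0, 1)) = 0
  g_2((0, 1)) = 0
Stationarity residual: grad f(x) + sum_i lambda_i a_i = (2, 1)
  -> stationarity FAILS
Primal feasibility (all g_i <= 0): OK
Dual feasibility (all lambda_i >= 0): OK
Complementary slackness (lambda_i * g_i(x) = 0 for all i): OK

Verdict: the first failing condition is stationarity -> stat.

stat


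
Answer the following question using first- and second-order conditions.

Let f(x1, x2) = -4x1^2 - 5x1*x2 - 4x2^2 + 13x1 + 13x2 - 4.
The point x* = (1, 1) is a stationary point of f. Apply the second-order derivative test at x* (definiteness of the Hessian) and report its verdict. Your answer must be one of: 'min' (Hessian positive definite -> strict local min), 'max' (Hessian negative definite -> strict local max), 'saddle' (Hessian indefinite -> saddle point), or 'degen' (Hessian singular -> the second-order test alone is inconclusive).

Compute the Hessian H = grad^2 f:
  H = [[-8, -5], [-5, -8]]
Verify stationarity: grad f(x*) = H x* + g = (0, 0).
Eigenvalues of H: -13, -3.
Both eigenvalues < 0, so H is negative definite -> x* is a strict local max.

max


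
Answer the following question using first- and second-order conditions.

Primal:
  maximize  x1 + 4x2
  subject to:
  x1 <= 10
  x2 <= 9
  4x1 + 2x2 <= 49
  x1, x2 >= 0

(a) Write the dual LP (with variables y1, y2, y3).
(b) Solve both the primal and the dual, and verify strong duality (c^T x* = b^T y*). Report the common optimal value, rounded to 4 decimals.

The standard primal-dual pair for 'max c^T x s.t. A x <= b, x >= 0' is:
  Dual:  min b^T y  s.t.  A^T y >= c,  y >= 0.

So the dual LP is:
  minimize  10y1 + 9y2 + 49y3
  subject to:
    y1 + 4y3 >= 1
    y2 + 2y3 >= 4
    y1, y2, y3 >= 0

Solving the primal: x* = (7.75, 9).
  primal value c^T x* = 43.75.
Solving the dual: y* = (0, 3.5, 0.25).
  dual value b^T y* = 43.75.
Strong duality: c^T x* = b^T y*. Confirmed.

43.75


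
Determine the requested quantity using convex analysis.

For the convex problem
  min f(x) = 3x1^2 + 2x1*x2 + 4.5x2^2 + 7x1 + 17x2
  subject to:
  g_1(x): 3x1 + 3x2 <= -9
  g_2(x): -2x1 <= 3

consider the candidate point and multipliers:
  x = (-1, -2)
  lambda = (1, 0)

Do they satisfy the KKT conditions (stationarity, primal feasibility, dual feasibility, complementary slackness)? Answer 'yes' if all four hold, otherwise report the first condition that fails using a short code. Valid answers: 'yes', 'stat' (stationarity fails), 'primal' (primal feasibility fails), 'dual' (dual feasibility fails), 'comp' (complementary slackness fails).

Gradient of f: grad f(x) = Q x + c = (-3, -3)
Constraint values g_i(x) = a_i^T x - b_i:
  g_1((-1, -2)) = 0
  g_2((-1, -2)) = -1
Stationarity residual: grad f(x) + sum_i lambda_i a_i = (0, 0)
  -> stationarity OK
Primal feasibility (all g_i <= 0): OK
Dual feasibility (all lambda_i >= 0): OK
Complementary slackness (lambda_i * g_i(x) = 0 for all i): OK

Verdict: yes, KKT holds.

yes


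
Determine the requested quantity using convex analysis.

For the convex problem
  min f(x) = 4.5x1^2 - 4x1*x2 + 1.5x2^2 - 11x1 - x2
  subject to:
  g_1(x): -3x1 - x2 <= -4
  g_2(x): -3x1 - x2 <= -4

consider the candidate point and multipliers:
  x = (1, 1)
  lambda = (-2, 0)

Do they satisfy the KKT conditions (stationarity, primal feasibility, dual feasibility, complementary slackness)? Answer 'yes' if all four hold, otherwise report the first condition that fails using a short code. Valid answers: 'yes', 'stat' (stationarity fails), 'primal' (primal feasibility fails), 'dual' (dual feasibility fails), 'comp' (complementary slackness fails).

Gradient of f: grad f(x) = Q x + c = (-6, -2)
Constraint values g_i(x) = a_i^T x - b_i:
  g_1((1, 1)) = 0
  g_2((1, 1)) = 0
Stationarity residual: grad f(x) + sum_i lambda_i a_i = (0, 0)
  -> stationarity OK
Primal feasibility (all g_i <= 0): OK
Dual feasibility (all lambda_i >= 0): FAILS
Complementary slackness (lambda_i * g_i(x) = 0 for all i): OK

Verdict: the first failing condition is dual_feasibility -> dual.

dual


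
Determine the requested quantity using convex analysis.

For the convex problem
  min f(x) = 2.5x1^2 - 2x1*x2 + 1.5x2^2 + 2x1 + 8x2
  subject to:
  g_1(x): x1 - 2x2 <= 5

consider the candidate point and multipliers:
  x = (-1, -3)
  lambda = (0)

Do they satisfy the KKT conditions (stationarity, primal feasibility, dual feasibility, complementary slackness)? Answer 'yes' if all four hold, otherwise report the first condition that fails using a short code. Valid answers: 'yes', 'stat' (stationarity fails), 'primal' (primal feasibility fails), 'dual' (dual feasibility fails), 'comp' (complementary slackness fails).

Gradient of f: grad f(x) = Q x + c = (3, 1)
Constraint values g_i(x) = a_i^T x - b_i:
  g_1((-1, -3)) = 0
Stationarity residual: grad f(x) + sum_i lambda_i a_i = (3, 1)
  -> stationarity FAILS
Primal feasibility (all g_i <= 0): OK
Dual feasibility (all lambda_i >= 0): OK
Complementary slackness (lambda_i * g_i(x) = 0 for all i): OK

Verdict: the first failing condition is stationarity -> stat.

stat


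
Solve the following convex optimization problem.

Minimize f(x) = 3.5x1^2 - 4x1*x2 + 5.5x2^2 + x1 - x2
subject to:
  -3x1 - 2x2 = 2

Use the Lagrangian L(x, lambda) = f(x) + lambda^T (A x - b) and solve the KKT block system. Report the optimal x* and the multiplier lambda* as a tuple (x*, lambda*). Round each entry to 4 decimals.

Form the Lagrangian:
  L(x, lambda) = (1/2) x^T Q x + c^T x + lambda^T (A x - b)
Stationarity (grad_x L = 0): Q x + c + A^T lambda = 0.
Primal feasibility: A x = b.

This gives the KKT block system:
  [ Q   A^T ] [ x     ]   [-c ]
  [ A    0  ] [ lambda ] = [ b ]

Solving the linear system:
  x*      = (-0.5257, -0.2114)
  lambda* = (-0.6114)
  f(x*)   = 0.4543

x* = (-0.5257, -0.2114), lambda* = (-0.6114)


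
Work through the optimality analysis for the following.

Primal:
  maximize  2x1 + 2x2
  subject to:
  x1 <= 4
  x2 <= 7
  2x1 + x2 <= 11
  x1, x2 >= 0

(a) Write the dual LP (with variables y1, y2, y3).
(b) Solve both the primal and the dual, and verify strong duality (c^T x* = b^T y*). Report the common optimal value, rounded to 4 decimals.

The standard primal-dual pair for 'max c^T x s.t. A x <= b, x >= 0' is:
  Dual:  min b^T y  s.t.  A^T y >= c,  y >= 0.

So the dual LP is:
  minimize  4y1 + 7y2 + 11y3
  subject to:
    y1 + 2y3 >= 2
    y2 + y3 >= 2
    y1, y2, y3 >= 0

Solving the primal: x* = (2, 7).
  primal value c^T x* = 18.
Solving the dual: y* = (0, 1, 1).
  dual value b^T y* = 18.
Strong duality: c^T x* = b^T y*. Confirmed.

18


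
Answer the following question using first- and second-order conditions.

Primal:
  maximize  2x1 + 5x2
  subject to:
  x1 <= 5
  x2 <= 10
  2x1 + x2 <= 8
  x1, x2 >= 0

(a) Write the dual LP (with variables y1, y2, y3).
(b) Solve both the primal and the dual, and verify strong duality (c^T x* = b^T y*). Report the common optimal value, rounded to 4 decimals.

The standard primal-dual pair for 'max c^T x s.t. A x <= b, x >= 0' is:
  Dual:  min b^T y  s.t.  A^T y >= c,  y >= 0.

So the dual LP is:
  minimize  5y1 + 10y2 + 8y3
  subject to:
    y1 + 2y3 >= 2
    y2 + y3 >= 5
    y1, y2, y3 >= 0

Solving the primal: x* = (0, 8).
  primal value c^T x* = 40.
Solving the dual: y* = (0, 0, 5).
  dual value b^T y* = 40.
Strong duality: c^T x* = b^T y*. Confirmed.

40


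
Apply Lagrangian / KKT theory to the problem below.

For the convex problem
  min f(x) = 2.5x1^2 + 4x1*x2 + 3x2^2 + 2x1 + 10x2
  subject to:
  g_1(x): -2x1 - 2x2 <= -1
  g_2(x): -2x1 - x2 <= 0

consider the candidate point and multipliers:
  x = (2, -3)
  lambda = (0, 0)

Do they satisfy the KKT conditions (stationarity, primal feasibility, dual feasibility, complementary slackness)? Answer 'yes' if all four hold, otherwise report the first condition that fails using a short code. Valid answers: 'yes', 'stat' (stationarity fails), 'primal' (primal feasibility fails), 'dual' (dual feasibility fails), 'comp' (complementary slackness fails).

Gradient of f: grad f(x) = Q x + c = (0, 0)
Constraint values g_i(x) = a_i^T x - b_i:
  g_1((2, -3)) = 3
  g_2((2, -3)) = -1
Stationarity residual: grad f(x) + sum_i lambda_i a_i = (0, 0)
  -> stationarity OK
Primal feasibility (all g_i <= 0): FAILS
Dual feasibility (all lambda_i >= 0): OK
Complementary slackness (lambda_i * g_i(x) = 0 for all i): OK

Verdict: the first failing condition is primal_feasibility -> primal.

primal


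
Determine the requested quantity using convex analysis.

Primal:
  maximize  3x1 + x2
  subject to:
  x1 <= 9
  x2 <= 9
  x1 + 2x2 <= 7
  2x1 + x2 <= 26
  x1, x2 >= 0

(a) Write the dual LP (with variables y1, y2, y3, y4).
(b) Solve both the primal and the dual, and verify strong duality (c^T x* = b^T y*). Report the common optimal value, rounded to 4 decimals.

The standard primal-dual pair for 'max c^T x s.t. A x <= b, x >= 0' is:
  Dual:  min b^T y  s.t.  A^T y >= c,  y >= 0.

So the dual LP is:
  minimize  9y1 + 9y2 + 7y3 + 26y4
  subject to:
    y1 + y3 + 2y4 >= 3
    y2 + 2y3 + y4 >= 1
    y1, y2, y3, y4 >= 0

Solving the primal: x* = (7, 0).
  primal value c^T x* = 21.
Solving the dual: y* = (0, 0, 3, 0).
  dual value b^T y* = 21.
Strong duality: c^T x* = b^T y*. Confirmed.

21


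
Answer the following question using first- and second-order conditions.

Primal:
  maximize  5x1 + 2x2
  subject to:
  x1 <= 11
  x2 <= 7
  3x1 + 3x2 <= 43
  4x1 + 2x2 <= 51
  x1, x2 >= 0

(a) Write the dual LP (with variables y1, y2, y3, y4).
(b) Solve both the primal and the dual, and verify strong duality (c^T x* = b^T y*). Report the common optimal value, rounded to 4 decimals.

The standard primal-dual pair for 'max c^T x s.t. A x <= b, x >= 0' is:
  Dual:  min b^T y  s.t.  A^T y >= c,  y >= 0.

So the dual LP is:
  minimize  11y1 + 7y2 + 43y3 + 51y4
  subject to:
    y1 + 3y3 + 4y4 >= 5
    y2 + 3y3 + 2y4 >= 2
    y1, y2, y3, y4 >= 0

Solving the primal: x* = (11, 3.3333).
  primal value c^T x* = 61.6667.
Solving the dual: y* = (3, 0, 0.6667, 0).
  dual value b^T y* = 61.6667.
Strong duality: c^T x* = b^T y*. Confirmed.

61.6667


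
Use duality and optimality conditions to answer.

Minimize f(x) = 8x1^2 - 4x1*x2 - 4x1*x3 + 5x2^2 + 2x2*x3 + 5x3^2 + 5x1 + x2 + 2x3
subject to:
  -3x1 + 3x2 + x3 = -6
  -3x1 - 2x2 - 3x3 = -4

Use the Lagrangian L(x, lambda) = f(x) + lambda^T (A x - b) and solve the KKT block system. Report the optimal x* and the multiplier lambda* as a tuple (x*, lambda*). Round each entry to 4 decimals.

Form the Lagrangian:
  L(x, lambda) = (1/2) x^T Q x + c^T x + lambda^T (A x - b)
Stationarity (grad_x L = 0): Q x + c + A^T lambda = 0.
Primal feasibility: A x = b.

This gives the KKT block system:
  [ Q   A^T ] [ x     ]   [-c ]
  [ A    0  ] [ lambda ] = [ b ]

Solving the linear system:
  x*      = (1.2598, -0.9832, 0.729)
  lambda* = (5.9725, 2.7522)
  f(x*)   = 26.8086

x* = (1.2598, -0.9832, 0.729), lambda* = (5.9725, 2.7522)


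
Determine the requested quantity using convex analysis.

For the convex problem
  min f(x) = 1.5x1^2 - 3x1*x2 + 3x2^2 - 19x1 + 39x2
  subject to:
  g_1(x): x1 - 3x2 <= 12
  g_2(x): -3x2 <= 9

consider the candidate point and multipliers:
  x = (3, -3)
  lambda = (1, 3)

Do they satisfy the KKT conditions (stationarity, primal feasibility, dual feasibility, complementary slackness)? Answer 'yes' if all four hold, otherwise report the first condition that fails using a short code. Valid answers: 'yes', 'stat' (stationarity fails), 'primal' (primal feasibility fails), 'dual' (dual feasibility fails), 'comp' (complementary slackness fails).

Gradient of f: grad f(x) = Q x + c = (-1, 12)
Constraint values g_i(x) = a_i^T x - b_i:
  g_1((3, -3)) = 0
  g_2((3, -3)) = 0
Stationarity residual: grad f(x) + sum_i lambda_i a_i = (0, 0)
  -> stationarity OK
Primal feasibility (all g_i <= 0): OK
Dual feasibility (all lambda_i >= 0): OK
Complementary slackness (lambda_i * g_i(x) = 0 for all i): OK

Verdict: yes, KKT holds.

yes


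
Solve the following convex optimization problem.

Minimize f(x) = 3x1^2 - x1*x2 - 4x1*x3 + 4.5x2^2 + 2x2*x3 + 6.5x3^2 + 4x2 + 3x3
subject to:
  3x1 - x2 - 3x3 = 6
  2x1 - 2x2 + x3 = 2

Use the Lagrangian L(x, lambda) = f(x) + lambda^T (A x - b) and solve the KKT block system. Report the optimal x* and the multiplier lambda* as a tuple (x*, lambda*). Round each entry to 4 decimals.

Form the Lagrangian:
  L(x, lambda) = (1/2) x^T Q x + c^T x + lambda^T (A x - b)
Stationarity (grad_x L = 0): Q x + c + A^T lambda = 0.
Primal feasibility: A x = b.

This gives the KKT block system:
  [ Q   A^T ] [ x     ]   [-c ]
  [ A    0  ] [ lambda ] = [ b ]

Solving the linear system:
  x*      = (1.042, -0.3746, -0.8332)
  lambda* = (-3.9395, 0.9298)
  f(x*)   = 8.8898

x* = (1.042, -0.3746, -0.8332), lambda* = (-3.9395, 0.9298)


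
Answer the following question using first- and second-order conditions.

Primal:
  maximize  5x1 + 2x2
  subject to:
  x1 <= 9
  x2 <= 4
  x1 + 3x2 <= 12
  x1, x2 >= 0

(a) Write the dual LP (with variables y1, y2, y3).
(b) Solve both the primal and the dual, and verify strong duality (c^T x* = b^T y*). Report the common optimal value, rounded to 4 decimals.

The standard primal-dual pair for 'max c^T x s.t. A x <= b, x >= 0' is:
  Dual:  min b^T y  s.t.  A^T y >= c,  y >= 0.

So the dual LP is:
  minimize  9y1 + 4y2 + 12y3
  subject to:
    y1 + y3 >= 5
    y2 + 3y3 >= 2
    y1, y2, y3 >= 0

Solving the primal: x* = (9, 1).
  primal value c^T x* = 47.
Solving the dual: y* = (4.3333, 0, 0.6667).
  dual value b^T y* = 47.
Strong duality: c^T x* = b^T y*. Confirmed.

47


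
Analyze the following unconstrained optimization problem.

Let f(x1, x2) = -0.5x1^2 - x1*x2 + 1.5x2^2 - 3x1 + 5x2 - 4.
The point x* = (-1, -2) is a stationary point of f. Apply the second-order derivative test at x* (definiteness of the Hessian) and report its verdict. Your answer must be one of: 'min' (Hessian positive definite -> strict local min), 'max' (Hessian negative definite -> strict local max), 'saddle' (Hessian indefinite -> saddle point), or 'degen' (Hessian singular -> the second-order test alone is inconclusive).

Compute the Hessian H = grad^2 f:
  H = [[-1, -1], [-1, 3]]
Verify stationarity: grad f(x*) = H x* + g = (0, 0).
Eigenvalues of H: -1.2361, 3.2361.
Eigenvalues have mixed signs, so H is indefinite -> x* is a saddle point.

saddle


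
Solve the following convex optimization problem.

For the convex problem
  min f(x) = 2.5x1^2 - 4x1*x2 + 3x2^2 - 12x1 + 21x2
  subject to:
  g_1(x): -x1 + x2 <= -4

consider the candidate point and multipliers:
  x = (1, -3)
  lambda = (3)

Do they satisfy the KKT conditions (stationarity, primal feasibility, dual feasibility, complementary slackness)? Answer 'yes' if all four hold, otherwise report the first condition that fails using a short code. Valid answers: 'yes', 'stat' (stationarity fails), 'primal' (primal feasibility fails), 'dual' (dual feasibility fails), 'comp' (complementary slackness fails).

Gradient of f: grad f(x) = Q x + c = (5, -1)
Constraint values g_i(x) = a_i^T x - b_i:
  g_1((1, -3)) = 0
Stationarity residual: grad f(x) + sum_i lambda_i a_i = (2, 2)
  -> stationarity FAILS
Primal feasibility (all g_i <= 0): OK
Dual feasibility (all lambda_i >= 0): OK
Complementary slackness (lambda_i * g_i(x) = 0 for all i): OK

Verdict: the first failing condition is stationarity -> stat.

stat


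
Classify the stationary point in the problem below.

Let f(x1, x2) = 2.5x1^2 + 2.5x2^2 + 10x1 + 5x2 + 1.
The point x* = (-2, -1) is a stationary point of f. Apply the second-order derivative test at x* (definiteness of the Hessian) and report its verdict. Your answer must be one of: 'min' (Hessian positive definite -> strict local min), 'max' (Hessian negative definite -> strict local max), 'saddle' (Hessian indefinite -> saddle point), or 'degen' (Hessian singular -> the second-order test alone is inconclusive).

Compute the Hessian H = grad^2 f:
  H = [[5, 0], [0, 5]]
Verify stationarity: grad f(x*) = H x* + g = (0, 0).
Eigenvalues of H: 5, 5.
Both eigenvalues > 0, so H is positive definite -> x* is a strict local min.

min


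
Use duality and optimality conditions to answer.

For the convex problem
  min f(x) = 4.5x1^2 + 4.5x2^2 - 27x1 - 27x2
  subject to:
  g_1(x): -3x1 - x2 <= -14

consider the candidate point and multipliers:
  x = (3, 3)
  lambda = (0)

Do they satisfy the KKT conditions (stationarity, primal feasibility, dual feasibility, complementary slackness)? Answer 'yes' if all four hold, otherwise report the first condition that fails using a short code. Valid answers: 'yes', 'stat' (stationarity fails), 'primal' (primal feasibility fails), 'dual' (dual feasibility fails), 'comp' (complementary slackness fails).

Gradient of f: grad f(x) = Q x + c = (0, 0)
Constraint values g_i(x) = a_i^T x - b_i:
  g_1((3, 3)) = 2
Stationarity residual: grad f(x) + sum_i lambda_i a_i = (0, 0)
  -> stationarity OK
Primal feasibility (all g_i <= 0): FAILS
Dual feasibility (all lambda_i >= 0): OK
Complementary slackness (lambda_i * g_i(x) = 0 for all i): OK

Verdict: the first failing condition is primal_feasibility -> primal.

primal


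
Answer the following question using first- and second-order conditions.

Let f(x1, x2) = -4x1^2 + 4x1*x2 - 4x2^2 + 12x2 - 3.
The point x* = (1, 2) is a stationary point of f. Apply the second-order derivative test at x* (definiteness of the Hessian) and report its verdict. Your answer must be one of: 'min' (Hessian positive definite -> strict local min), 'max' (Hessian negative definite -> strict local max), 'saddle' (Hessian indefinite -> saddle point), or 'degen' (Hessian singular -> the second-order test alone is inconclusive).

Compute the Hessian H = grad^2 f:
  H = [[-8, 4], [4, -8]]
Verify stationarity: grad f(x*) = H x* + g = (0, 0).
Eigenvalues of H: -12, -4.
Both eigenvalues < 0, so H is negative definite -> x* is a strict local max.

max


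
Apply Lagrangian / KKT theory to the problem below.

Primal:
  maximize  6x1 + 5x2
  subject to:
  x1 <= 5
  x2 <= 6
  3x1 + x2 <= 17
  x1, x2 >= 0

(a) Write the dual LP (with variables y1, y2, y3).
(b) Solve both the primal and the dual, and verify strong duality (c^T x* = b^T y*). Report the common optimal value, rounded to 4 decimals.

The standard primal-dual pair for 'max c^T x s.t. A x <= b, x >= 0' is:
  Dual:  min b^T y  s.t.  A^T y >= c,  y >= 0.

So the dual LP is:
  minimize  5y1 + 6y2 + 17y3
  subject to:
    y1 + 3y3 >= 6
    y2 + y3 >= 5
    y1, y2, y3 >= 0

Solving the primal: x* = (3.6667, 6).
  primal value c^T x* = 52.
Solving the dual: y* = (0, 3, 2).
  dual value b^T y* = 52.
Strong duality: c^T x* = b^T y*. Confirmed.

52


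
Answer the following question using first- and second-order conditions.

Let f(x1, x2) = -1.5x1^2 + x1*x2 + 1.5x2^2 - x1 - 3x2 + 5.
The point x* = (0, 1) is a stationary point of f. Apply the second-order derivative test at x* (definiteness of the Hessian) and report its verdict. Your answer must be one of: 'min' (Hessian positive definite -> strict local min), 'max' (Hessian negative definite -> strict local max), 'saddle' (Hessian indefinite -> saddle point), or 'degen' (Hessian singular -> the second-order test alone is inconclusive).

Compute the Hessian H = grad^2 f:
  H = [[-3, 1], [1, 3]]
Verify stationarity: grad f(x*) = H x* + g = (0, 0).
Eigenvalues of H: -3.1623, 3.1623.
Eigenvalues have mixed signs, so H is indefinite -> x* is a saddle point.

saddle


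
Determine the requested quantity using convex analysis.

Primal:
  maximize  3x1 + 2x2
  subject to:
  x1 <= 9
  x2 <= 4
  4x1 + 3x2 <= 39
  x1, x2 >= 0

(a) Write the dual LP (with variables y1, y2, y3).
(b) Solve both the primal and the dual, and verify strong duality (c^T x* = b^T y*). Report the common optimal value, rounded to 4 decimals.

The standard primal-dual pair for 'max c^T x s.t. A x <= b, x >= 0' is:
  Dual:  min b^T y  s.t.  A^T y >= c,  y >= 0.

So the dual LP is:
  minimize  9y1 + 4y2 + 39y3
  subject to:
    y1 + 4y3 >= 3
    y2 + 3y3 >= 2
    y1, y2, y3 >= 0

Solving the primal: x* = (9, 1).
  primal value c^T x* = 29.
Solving the dual: y* = (0.3333, 0, 0.6667).
  dual value b^T y* = 29.
Strong duality: c^T x* = b^T y*. Confirmed.

29


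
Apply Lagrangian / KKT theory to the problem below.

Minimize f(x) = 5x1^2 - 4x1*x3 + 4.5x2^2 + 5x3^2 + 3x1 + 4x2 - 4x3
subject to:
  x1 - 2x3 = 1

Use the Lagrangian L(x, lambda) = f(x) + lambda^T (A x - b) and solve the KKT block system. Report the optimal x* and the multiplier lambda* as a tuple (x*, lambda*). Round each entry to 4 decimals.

Form the Lagrangian:
  L(x, lambda) = (1/2) x^T Q x + c^T x + lambda^T (A x - b)
Stationarity (grad_x L = 0): Q x + c + A^T lambda = 0.
Primal feasibility: A x = b.

This gives the KKT block system:
  [ Q   A^T ] [ x     ]   [-c ]
  [ A    0  ] [ lambda ] = [ b ]

Solving the linear system:
  x*      = (-0.0588, -0.4444, -0.5294)
  lambda* = (-4.5294)
  f(x*)   = 2.3464

x* = (-0.0588, -0.4444, -0.5294), lambda* = (-4.5294)


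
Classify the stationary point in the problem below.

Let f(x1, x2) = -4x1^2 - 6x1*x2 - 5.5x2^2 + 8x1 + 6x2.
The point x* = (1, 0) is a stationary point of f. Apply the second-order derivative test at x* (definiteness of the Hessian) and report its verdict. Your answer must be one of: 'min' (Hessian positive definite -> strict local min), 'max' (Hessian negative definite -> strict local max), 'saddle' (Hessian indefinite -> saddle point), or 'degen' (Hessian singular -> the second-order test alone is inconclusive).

Compute the Hessian H = grad^2 f:
  H = [[-8, -6], [-6, -11]]
Verify stationarity: grad f(x*) = H x* + g = (0, 0).
Eigenvalues of H: -15.6847, -3.3153.
Both eigenvalues < 0, so H is negative definite -> x* is a strict local max.

max


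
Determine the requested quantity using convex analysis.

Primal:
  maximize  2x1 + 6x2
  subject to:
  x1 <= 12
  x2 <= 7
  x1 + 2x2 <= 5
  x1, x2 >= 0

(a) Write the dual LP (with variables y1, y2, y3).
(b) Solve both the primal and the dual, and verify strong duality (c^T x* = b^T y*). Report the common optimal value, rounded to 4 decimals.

The standard primal-dual pair for 'max c^T x s.t. A x <= b, x >= 0' is:
  Dual:  min b^T y  s.t.  A^T y >= c,  y >= 0.

So the dual LP is:
  minimize  12y1 + 7y2 + 5y3
  subject to:
    y1 + y3 >= 2
    y2 + 2y3 >= 6
    y1, y2, y3 >= 0

Solving the primal: x* = (0, 2.5).
  primal value c^T x* = 15.
Solving the dual: y* = (0, 0, 3).
  dual value b^T y* = 15.
Strong duality: c^T x* = b^T y*. Confirmed.

15


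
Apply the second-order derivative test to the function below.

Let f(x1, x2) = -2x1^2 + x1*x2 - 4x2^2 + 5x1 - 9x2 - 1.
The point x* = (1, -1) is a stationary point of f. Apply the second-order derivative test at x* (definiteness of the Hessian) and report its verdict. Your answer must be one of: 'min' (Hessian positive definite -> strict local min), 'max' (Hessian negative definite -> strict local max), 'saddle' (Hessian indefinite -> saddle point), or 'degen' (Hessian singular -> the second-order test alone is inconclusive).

Compute the Hessian H = grad^2 f:
  H = [[-4, 1], [1, -8]]
Verify stationarity: grad f(x*) = H x* + g = (0, 0).
Eigenvalues of H: -8.2361, -3.7639.
Both eigenvalues < 0, so H is negative definite -> x* is a strict local max.

max


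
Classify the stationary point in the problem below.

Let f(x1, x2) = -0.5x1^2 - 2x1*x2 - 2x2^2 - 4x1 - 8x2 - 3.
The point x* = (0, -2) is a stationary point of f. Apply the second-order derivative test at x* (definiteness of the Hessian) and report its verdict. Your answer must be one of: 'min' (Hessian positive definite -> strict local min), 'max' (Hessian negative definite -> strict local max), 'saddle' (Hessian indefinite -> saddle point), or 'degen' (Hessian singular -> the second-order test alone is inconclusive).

Compute the Hessian H = grad^2 f:
  H = [[-1, -2], [-2, -4]]
Verify stationarity: grad f(x*) = H x* + g = (0, 0).
Eigenvalues of H: -5, 0.
H has a zero eigenvalue (singular; negative semidefinite but not definite), so H is neither positive definite, negative definite, nor indefinite. The second-order test alone is inconclusive -> degen.
(Indeed, f is constant along the null direction of H through x*, so x* is not a strict local extremum.)

degen


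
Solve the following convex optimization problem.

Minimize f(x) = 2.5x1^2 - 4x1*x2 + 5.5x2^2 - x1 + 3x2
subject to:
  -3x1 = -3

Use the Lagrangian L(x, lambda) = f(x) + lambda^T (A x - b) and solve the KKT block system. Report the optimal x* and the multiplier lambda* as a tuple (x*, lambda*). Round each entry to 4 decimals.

Form the Lagrangian:
  L(x, lambda) = (1/2) x^T Q x + c^T x + lambda^T (A x - b)
Stationarity (grad_x L = 0): Q x + c + A^T lambda = 0.
Primal feasibility: A x = b.

This gives the KKT block system:
  [ Q   A^T ] [ x     ]   [-c ]
  [ A    0  ] [ lambda ] = [ b ]

Solving the linear system:
  x*      = (1, 0.0909)
  lambda* = (1.2121)
  f(x*)   = 1.4545

x* = (1, 0.0909), lambda* = (1.2121)


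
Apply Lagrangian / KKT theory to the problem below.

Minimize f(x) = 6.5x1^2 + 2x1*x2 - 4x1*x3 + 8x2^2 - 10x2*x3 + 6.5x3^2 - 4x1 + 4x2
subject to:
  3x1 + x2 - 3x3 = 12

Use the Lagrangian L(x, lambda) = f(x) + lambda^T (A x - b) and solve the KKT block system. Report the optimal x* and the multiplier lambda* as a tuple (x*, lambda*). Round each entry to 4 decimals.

Form the Lagrangian:
  L(x, lambda) = (1/2) x^T Q x + c^T x + lambda^T (A x - b)
Stationarity (grad_x L = 0): Q x + c + A^T lambda = 0.
Primal feasibility: A x = b.

This gives the KKT block system:
  [ Q   A^T ] [ x     ]   [-c ]
  [ A    0  ] [ lambda ] = [ b ]

Solving the linear system:
  x*      = (1.762, -1.6568, -2.7903)
  lambda* = (-8.9178)
  f(x*)   = 46.6693

x* = (1.762, -1.6568, -2.7903), lambda* = (-8.9178)


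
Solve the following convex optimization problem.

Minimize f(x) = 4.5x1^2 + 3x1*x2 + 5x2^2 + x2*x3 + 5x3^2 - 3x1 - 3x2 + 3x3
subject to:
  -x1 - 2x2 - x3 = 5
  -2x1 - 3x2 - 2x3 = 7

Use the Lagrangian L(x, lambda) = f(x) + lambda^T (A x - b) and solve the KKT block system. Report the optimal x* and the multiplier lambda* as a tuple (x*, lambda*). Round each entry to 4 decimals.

Form the Lagrangian:
  L(x, lambda) = (1/2) x^T Q x + c^T x + lambda^T (A x - b)
Stationarity (grad_x L = 0): Q x + c + A^T lambda = 0.
Primal feasibility: A x = b.

This gives the KKT block system:
  [ Q   A^T ] [ x     ]   [-c ]
  [ A    0  ] [ lambda ] = [ b ]

Solving the linear system:
  x*      = (1.1579, -3, -0.1579)
  lambda* = (-54.6316, 26.5263)
  f(x*)   = 46.2632

x* = (1.1579, -3, -0.1579), lambda* = (-54.6316, 26.5263)


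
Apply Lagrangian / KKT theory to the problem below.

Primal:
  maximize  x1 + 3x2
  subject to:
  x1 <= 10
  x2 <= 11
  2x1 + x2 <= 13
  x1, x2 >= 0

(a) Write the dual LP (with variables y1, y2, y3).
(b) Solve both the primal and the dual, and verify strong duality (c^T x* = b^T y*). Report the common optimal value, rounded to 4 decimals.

The standard primal-dual pair for 'max c^T x s.t. A x <= b, x >= 0' is:
  Dual:  min b^T y  s.t.  A^T y >= c,  y >= 0.

So the dual LP is:
  minimize  10y1 + 11y2 + 13y3
  subject to:
    y1 + 2y3 >= 1
    y2 + y3 >= 3
    y1, y2, y3 >= 0

Solving the primal: x* = (1, 11).
  primal value c^T x* = 34.
Solving the dual: y* = (0, 2.5, 0.5).
  dual value b^T y* = 34.
Strong duality: c^T x* = b^T y*. Confirmed.

34


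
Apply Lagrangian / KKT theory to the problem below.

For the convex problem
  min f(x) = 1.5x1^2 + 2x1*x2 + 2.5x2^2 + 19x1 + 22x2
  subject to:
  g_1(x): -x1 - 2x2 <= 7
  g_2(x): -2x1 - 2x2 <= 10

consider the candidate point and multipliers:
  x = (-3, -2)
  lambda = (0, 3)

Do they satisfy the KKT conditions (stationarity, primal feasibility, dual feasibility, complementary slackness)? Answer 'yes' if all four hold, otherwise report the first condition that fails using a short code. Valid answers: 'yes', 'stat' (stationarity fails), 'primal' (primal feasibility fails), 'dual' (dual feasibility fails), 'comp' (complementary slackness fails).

Gradient of f: grad f(x) = Q x + c = (6, 6)
Constraint values g_i(x) = a_i^T x - b_i:
  g_1((-3, -2)) = 0
  g_2((-3, -2)) = 0
Stationarity residual: grad f(x) + sum_i lambda_i a_i = (0, 0)
  -> stationarity OK
Primal feasibility (all g_i <= 0): OK
Dual feasibility (all lambda_i >= 0): OK
Complementary slackness (lambda_i * g_i(x) = 0 for all i): OK

Verdict: yes, KKT holds.

yes


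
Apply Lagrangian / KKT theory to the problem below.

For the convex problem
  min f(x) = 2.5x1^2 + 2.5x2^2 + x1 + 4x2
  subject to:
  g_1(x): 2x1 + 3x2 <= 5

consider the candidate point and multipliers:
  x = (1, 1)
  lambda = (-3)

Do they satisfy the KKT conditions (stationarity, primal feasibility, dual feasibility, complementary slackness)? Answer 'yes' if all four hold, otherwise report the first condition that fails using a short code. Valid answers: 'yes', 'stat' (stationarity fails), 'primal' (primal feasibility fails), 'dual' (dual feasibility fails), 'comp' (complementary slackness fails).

Gradient of f: grad f(x) = Q x + c = (6, 9)
Constraint values g_i(x) = a_i^T x - b_i:
  g_1((1, 1)) = 0
Stationarity residual: grad f(x) + sum_i lambda_i a_i = (0, 0)
  -> stationarity OK
Primal feasibility (all g_i <= 0): OK
Dual feasibility (all lambda_i >= 0): FAILS
Complementary slackness (lambda_i * g_i(x) = 0 for all i): OK

Verdict: the first failing condition is dual_feasibility -> dual.

dual


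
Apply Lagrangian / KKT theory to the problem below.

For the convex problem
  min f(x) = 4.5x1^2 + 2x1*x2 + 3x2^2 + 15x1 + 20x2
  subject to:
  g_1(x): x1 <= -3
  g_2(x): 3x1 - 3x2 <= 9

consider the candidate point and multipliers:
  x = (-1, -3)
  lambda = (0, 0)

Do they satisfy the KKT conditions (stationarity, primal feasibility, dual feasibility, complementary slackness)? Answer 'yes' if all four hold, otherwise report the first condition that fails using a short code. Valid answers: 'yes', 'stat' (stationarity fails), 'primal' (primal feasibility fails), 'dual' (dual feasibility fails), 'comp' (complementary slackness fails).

Gradient of f: grad f(x) = Q x + c = (0, 0)
Constraint values g_i(x) = a_i^T x - b_i:
  g_1((-1, -3)) = 2
  g_2((-1, -3)) = -3
Stationarity residual: grad f(x) + sum_i lambda_i a_i = (0, 0)
  -> stationarity OK
Primal feasibility (all g_i <= 0): FAILS
Dual feasibility (all lambda_i >= 0): OK
Complementary slackness (lambda_i * g_i(x) = 0 for all i): OK

Verdict: the first failing condition is primal_feasibility -> primal.

primal


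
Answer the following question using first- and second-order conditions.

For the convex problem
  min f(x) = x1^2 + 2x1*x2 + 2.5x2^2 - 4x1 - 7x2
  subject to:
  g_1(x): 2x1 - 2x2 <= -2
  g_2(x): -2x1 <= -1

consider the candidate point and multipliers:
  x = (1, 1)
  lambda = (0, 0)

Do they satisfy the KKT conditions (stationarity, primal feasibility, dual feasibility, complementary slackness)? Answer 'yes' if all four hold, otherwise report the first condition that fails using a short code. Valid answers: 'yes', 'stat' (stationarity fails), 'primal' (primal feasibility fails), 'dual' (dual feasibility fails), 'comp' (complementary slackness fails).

Gradient of f: grad f(x) = Q x + c = (0, 0)
Constraint values g_i(x) = a_i^T x - b_i:
  g_1((1, 1)) = 2
  g_2((1, 1)) = -1
Stationarity residual: grad f(x) + sum_i lambda_i a_i = (0, 0)
  -> stationarity OK
Primal feasibility (all g_i <= 0): FAILS
Dual feasibility (all lambda_i >= 0): OK
Complementary slackness (lambda_i * g_i(x) = 0 for all i): OK

Verdict: the first failing condition is primal_feasibility -> primal.

primal


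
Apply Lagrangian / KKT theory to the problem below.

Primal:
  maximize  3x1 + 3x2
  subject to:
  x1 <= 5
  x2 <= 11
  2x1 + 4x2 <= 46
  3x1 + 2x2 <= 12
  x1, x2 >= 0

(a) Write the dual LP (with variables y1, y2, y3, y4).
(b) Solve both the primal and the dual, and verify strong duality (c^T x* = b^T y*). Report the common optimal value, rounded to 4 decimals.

The standard primal-dual pair for 'max c^T x s.t. A x <= b, x >= 0' is:
  Dual:  min b^T y  s.t.  A^T y >= c,  y >= 0.

So the dual LP is:
  minimize  5y1 + 11y2 + 46y3 + 12y4
  subject to:
    y1 + 2y3 + 3y4 >= 3
    y2 + 4y3 + 2y4 >= 3
    y1, y2, y3, y4 >= 0

Solving the primal: x* = (0, 6).
  primal value c^T x* = 18.
Solving the dual: y* = (0, 0, 0, 1.5).
  dual value b^T y* = 18.
Strong duality: c^T x* = b^T y*. Confirmed.

18


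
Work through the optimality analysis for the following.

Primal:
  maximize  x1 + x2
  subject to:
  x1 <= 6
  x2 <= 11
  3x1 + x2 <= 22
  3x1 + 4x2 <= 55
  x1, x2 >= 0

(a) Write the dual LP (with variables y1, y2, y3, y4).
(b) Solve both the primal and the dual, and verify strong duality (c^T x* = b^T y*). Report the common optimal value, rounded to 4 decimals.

The standard primal-dual pair for 'max c^T x s.t. A x <= b, x >= 0' is:
  Dual:  min b^T y  s.t.  A^T y >= c,  y >= 0.

So the dual LP is:
  minimize  6y1 + 11y2 + 22y3 + 55y4
  subject to:
    y1 + 3y3 + 3y4 >= 1
    y2 + y3 + 4y4 >= 1
    y1, y2, y3, y4 >= 0

Solving the primal: x* = (3.6667, 11).
  primal value c^T x* = 14.6667.
Solving the dual: y* = (0, 0.6667, 0.3333, 0).
  dual value b^T y* = 14.6667.
Strong duality: c^T x* = b^T y*. Confirmed.

14.6667


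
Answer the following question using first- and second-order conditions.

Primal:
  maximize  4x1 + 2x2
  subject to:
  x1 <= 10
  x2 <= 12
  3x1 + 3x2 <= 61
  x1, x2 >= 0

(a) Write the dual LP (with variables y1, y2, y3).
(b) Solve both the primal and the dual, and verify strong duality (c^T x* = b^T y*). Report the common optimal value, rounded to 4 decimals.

The standard primal-dual pair for 'max c^T x s.t. A x <= b, x >= 0' is:
  Dual:  min b^T y  s.t.  A^T y >= c,  y >= 0.

So the dual LP is:
  minimize  10y1 + 12y2 + 61y3
  subject to:
    y1 + 3y3 >= 4
    y2 + 3y3 >= 2
    y1, y2, y3 >= 0

Solving the primal: x* = (10, 10.3333).
  primal value c^T x* = 60.6667.
Solving the dual: y* = (2, 0, 0.6667).
  dual value b^T y* = 60.6667.
Strong duality: c^T x* = b^T y*. Confirmed.

60.6667


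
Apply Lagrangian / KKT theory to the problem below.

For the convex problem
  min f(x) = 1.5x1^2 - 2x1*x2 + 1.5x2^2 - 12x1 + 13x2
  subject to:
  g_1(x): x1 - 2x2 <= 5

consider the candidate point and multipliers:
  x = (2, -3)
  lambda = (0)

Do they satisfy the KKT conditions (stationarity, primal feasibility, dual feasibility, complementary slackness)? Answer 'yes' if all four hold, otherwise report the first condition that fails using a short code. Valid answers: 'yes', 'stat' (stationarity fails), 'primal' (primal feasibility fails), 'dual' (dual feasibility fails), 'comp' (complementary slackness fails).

Gradient of f: grad f(x) = Q x + c = (0, 0)
Constraint values g_i(x) = a_i^T x - b_i:
  g_1((2, -3)) = 3
Stationarity residual: grad f(x) + sum_i lambda_i a_i = (0, 0)
  -> stationarity OK
Primal feasibility (all g_i <= 0): FAILS
Dual feasibility (all lambda_i >= 0): OK
Complementary slackness (lambda_i * g_i(x) = 0 for all i): OK

Verdict: the first failing condition is primal_feasibility -> primal.

primal
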